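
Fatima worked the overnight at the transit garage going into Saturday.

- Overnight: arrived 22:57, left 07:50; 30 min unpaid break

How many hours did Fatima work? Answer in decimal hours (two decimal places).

8.38 hours

Overnight: 22:57 → midnight = 1 h 3 min; midnight → 07:50 = 7 h 50 min; span 8 h 53 min; less 30 min break → 8 h 23 min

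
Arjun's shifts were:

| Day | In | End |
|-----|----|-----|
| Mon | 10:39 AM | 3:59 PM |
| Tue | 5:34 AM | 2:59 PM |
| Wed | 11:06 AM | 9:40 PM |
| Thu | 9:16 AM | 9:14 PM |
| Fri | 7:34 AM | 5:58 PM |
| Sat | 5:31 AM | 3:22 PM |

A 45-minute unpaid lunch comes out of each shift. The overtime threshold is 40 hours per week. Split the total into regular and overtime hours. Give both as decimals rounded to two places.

Mon: 10:39 AM–3:59 PM = 5 h 20 min; less 45 min break → 4 h 35 min
Tue: 5:34 AM–2:59 PM = 9 h 25 min; less 45 min break → 8 h 40 min
Wed: 11:06 AM–9:40 PM = 10 h 34 min; less 45 min break → 9 h 49 min
Thu: 9:16 AM–9:14 PM = 11 h 58 min; less 45 min break → 11 h 13 min
Fri: 7:34 AM–5:58 PM = 10 h 24 min; less 45 min break → 9 h 39 min
Sat: 5:31 AM–3:22 PM = 9 h 51 min; less 45 min break → 9 h 6 min
Total worked: 53 h 2 min = 53.03 h.
Threshold 40 h → overtime 13 h 2 min, regular 40 h 0 min.

Regular 40.00 hours, overtime 13.03 hours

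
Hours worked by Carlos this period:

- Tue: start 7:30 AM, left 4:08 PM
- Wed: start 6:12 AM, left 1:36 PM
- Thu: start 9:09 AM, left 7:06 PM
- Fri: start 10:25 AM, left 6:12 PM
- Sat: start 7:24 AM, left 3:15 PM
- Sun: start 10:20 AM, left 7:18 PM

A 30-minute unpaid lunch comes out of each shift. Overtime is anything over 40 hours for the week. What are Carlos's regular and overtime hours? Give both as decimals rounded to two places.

Regular 40.00 hours, overtime 7.58 hours

Tue: 7:30 AM–4:08 PM = 8 h 38 min; less 30 min break → 8 h 8 min
Wed: 6:12 AM–1:36 PM = 7 h 24 min; less 30 min break → 6 h 54 min
Thu: 9:09 AM–7:06 PM = 9 h 57 min; less 30 min break → 9 h 27 min
Fri: 10:25 AM–6:12 PM = 7 h 47 min; less 30 min break → 7 h 17 min
Sat: 7:24 AM–3:15 PM = 7 h 51 min; less 30 min break → 7 h 21 min
Sun: 10:20 AM–7:18 PM = 8 h 58 min; less 30 min break → 8 h 28 min
Total worked: 47 h 35 min = 47.58 h.
Threshold 40 h → overtime 7 h 35 min, regular 40 h 0 min.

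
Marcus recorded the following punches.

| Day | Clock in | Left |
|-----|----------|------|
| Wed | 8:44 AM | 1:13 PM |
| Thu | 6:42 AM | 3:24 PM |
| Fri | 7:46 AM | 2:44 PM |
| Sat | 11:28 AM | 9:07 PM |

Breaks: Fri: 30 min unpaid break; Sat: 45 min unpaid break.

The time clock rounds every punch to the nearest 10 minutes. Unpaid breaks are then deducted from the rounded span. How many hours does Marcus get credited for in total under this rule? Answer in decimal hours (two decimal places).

Wed: in 8:44 AM→8:40 AM, out 1:13 PM→1:10 PM; 4 h 30 min
Thu: in 6:42 AM→6:40 AM, out 3:24 PM→3:20 PM; 8 h 40 min
Fri: in 7:46 AM→7:50 AM, out 2:44 PM→2:40 PM; 6 h 50 min − 30 min = 6 h 20 min
Sat: in 11:28 AM→11:30 AM, out 9:07 PM→9:10 PM; 9 h 40 min − 45 min = 8 h 55 min
Total credited: 28 h 25 min.

28.42 hours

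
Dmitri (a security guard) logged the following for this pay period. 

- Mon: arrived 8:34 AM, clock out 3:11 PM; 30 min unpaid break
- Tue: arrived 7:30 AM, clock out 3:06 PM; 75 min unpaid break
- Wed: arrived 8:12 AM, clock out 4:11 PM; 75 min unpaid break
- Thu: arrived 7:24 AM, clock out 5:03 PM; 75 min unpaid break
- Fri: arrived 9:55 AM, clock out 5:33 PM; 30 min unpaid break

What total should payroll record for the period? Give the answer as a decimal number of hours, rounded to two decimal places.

Mon: 8:34 AM–3:11 PM = 6 h 37 min; less 30 min break → 6 h 7 min
Tue: 7:30 AM–3:06 PM = 7 h 36 min; less 75 min break → 6 h 21 min
Wed: 8:12 AM–4:11 PM = 7 h 59 min; less 75 min break → 6 h 44 min
Thu: 7:24 AM–5:03 PM = 9 h 39 min; less 75 min break → 8 h 24 min
Fri: 9:55 AM–5:33 PM = 7 h 38 min; less 30 min break → 7 h 8 min
Total: 6 h 7 min + 6 h 21 min + 6 h 44 min + 8 h 24 min + 7 h 8 min = 34 h 44 min.

34.73 hours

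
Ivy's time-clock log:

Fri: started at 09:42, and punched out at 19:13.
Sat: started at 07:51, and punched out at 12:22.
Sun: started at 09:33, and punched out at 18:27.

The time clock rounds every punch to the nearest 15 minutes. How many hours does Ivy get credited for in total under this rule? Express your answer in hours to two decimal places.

Fri: in 09:42→09:45, out 19:13→19:15; 9 h 30 min
Sat: in 07:51→07:45, out 12:22→12:15; 4 h 30 min
Sun: in 09:33→09:30, out 18:27→18:30; 9 h 0 min
Total credited: 23 h 0 min.

23.00 hours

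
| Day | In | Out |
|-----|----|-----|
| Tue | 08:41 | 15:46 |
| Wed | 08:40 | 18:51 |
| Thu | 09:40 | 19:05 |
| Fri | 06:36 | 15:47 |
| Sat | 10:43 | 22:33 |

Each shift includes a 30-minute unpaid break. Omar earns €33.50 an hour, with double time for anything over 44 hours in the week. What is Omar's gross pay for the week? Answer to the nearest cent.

Tue: 08:41–15:46 = 7 h 5 min; less 30 min break → 6 h 35 min
Wed: 08:40–18:51 = 10 h 11 min; less 30 min break → 9 h 41 min
Thu: 09:40–19:05 = 9 h 25 min; less 30 min break → 8 h 55 min
Fri: 06:36–15:47 = 9 h 11 min; less 30 min break → 8 h 41 min
Sat: 10:43–22:33 = 11 h 50 min; less 30 min break → 11 h 20 min
Total worked: 45 h 12 min = 2712 min.
Regular 44 h 0 min = 2640 min at €33.50/h; overtime 1 h 12 min = 72 min at €67.00/h.
Pay = (2640 × €33.50 + 72 × €67.00) ÷ 60 = €1554.40.

€1554.40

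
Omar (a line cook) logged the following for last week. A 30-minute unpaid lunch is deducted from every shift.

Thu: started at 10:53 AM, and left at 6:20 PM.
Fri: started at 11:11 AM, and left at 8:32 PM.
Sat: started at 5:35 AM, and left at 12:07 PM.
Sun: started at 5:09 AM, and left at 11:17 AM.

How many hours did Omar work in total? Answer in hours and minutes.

27 h 28 min

Thu: 10:53 AM–6:20 PM = 7 h 27 min; less 30 min break → 6 h 57 min
Fri: 11:11 AM–8:32 PM = 9 h 21 min; less 30 min break → 8 h 51 min
Sat: 5:35 AM–12:07 PM = 6 h 32 min; less 30 min break → 6 h 2 min
Sun: 5:09 AM–11:17 AM = 6 h 8 min; less 30 min break → 5 h 38 min
Total: 6 h 57 min + 8 h 51 min + 6 h 2 min + 5 h 38 min = 27 h 28 min.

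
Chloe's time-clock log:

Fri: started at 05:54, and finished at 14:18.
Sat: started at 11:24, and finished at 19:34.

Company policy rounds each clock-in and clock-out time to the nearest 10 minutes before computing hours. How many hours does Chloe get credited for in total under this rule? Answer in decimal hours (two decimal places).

16.67 hours

Fri: in 05:54→05:50, out 14:18→14:20; 8 h 30 min
Sat: in 11:24→11:20, out 19:34→19:30; 8 h 10 min
Total credited: 16 h 40 min.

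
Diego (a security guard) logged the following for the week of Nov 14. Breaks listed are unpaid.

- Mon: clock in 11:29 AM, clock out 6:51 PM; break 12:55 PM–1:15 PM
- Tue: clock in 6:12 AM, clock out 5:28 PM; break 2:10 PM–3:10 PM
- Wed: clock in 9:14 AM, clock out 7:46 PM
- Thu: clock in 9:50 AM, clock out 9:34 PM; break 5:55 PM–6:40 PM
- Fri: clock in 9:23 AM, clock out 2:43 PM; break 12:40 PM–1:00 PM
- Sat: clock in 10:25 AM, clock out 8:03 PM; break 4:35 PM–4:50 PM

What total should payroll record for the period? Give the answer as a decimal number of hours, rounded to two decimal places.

Mon: 11:29 AM–6:51 PM = 7 h 22 min; less 20 min break → 7 h 2 min
Tue: 6:12 AM–5:28 PM = 11 h 16 min; less 60 min break → 10 h 16 min
Wed: 9:14 AM–7:46 PM = 10 h 32 min
Thu: 9:50 AM–9:34 PM = 11 h 44 min; less 45 min break → 10 h 59 min
Fri: 9:23 AM–2:43 PM = 5 h 20 min; less 20 min break → 5 h 0 min
Sat: 10:25 AM–8:03 PM = 9 h 38 min; less 15 min break → 9 h 23 min
Total: 7 h 2 min + 10 h 16 min + 10 h 32 min + 10 h 59 min + 5 h 0 min + 9 h 23 min = 53 h 12 min.

53.20 hours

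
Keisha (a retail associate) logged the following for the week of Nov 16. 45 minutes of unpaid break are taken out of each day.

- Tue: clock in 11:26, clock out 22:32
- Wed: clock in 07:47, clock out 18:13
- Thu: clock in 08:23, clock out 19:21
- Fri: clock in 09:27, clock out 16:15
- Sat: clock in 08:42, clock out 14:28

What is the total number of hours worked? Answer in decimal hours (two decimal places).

41.32 hours

Tue: 11:26–22:32 = 11 h 6 min; less 45 min break → 10 h 21 min
Wed: 07:47–18:13 = 10 h 26 min; less 45 min break → 9 h 41 min
Thu: 08:23–19:21 = 10 h 58 min; less 45 min break → 10 h 13 min
Fri: 09:27–16:15 = 6 h 48 min; less 45 min break → 6 h 3 min
Sat: 08:42–14:28 = 5 h 46 min; less 45 min break → 5 h 1 min
Total: 10 h 21 min + 9 h 41 min + 10 h 13 min + 6 h 3 min + 5 h 1 min = 41 h 19 min.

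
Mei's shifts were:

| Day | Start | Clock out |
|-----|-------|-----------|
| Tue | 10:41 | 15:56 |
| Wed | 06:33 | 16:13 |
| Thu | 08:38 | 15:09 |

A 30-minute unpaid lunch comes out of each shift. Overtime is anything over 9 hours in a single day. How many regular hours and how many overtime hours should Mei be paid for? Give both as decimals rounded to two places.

Tue: 10:41–15:56 = 5 h 15 min; less 30 min break → 4 h 45 min
Wed: 06:33–16:13 = 9 h 40 min; less 30 min break → 9 h 10 min
Thu: 08:38–15:09 = 6 h 31 min; less 30 min break → 6 h 1 min
Tue reg 4 h 45 min / OT 0 h 0 min; Wed reg 9 h 0 min / OT 0 h 10 min; Thu reg 6 h 1 min / OT 0 h 0 min.
Totals: regular 19 h 46 min, overtime 0 h 10 min.

Regular 19.77 hours, overtime 0.17 hours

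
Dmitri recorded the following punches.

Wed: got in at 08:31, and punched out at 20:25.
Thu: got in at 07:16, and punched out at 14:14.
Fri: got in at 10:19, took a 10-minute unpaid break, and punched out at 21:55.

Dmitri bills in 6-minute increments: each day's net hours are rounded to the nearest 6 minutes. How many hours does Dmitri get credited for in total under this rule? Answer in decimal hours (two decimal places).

Wed: 08:31–20:25 = 11 h 54 min → rounds to 11 h 54 min
Thu: 07:16–14:14 = 6 h 58 min → rounds to 7 h 0 min
Fri: 10:19–21:55 = 11 h 36 min − 10 min = 11 h 26 min → rounds to 11 h 24 min
Total credited: 30 h 18 min.

30.30 hours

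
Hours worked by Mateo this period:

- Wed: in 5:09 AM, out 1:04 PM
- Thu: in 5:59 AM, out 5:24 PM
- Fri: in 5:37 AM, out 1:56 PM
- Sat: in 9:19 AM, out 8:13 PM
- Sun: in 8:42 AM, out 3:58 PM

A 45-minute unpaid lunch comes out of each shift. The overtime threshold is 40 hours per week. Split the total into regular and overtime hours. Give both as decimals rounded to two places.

Wed: 5:09 AM–1:04 PM = 7 h 55 min; less 45 min break → 7 h 10 min
Thu: 5:59 AM–5:24 PM = 11 h 25 min; less 45 min break → 10 h 40 min
Fri: 5:37 AM–1:56 PM = 8 h 19 min; less 45 min break → 7 h 34 min
Sat: 9:19 AM–8:13 PM = 10 h 54 min; less 45 min break → 10 h 9 min
Sun: 8:42 AM–3:58 PM = 7 h 16 min; less 45 min break → 6 h 31 min
Total worked: 42 h 4 min = 42.07 h.
Threshold 40 h → overtime 2 h 4 min, regular 40 h 0 min.

Regular 40.00 hours, overtime 2.07 hours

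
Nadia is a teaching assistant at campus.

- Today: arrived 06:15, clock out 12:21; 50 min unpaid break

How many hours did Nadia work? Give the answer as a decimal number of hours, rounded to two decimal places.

5.27 hours

Today: 06:15–12:21 = 6 h 6 min; less 50 min break → 5 h 16 min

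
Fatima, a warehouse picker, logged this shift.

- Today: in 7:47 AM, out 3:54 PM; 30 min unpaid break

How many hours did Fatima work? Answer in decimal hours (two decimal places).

Today: 7:47 AM–3:54 PM = 8 h 7 min; less 30 min break → 7 h 37 min

7.62 hours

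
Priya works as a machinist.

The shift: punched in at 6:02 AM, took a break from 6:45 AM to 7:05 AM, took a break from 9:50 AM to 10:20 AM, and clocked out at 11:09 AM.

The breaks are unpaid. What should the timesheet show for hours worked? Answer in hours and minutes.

4 h 17 min

The shift: 6:02 AM–11:09 AM = 5 h 7 min; less 50 min break → 4 h 17 min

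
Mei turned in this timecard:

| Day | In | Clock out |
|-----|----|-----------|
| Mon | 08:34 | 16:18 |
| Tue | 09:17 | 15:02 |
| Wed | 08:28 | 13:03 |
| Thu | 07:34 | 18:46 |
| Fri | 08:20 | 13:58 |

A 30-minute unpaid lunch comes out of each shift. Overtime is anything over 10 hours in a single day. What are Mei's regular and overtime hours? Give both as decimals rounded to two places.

Regular 31.70 hours, overtime 0.70 hours

Mon: 08:34–16:18 = 7 h 44 min; less 30 min break → 7 h 14 min
Tue: 09:17–15:02 = 5 h 45 min; less 30 min break → 5 h 15 min
Wed: 08:28–13:03 = 4 h 35 min; less 30 min break → 4 h 5 min
Thu: 07:34–18:46 = 11 h 12 min; less 30 min break → 10 h 42 min
Fri: 08:20–13:58 = 5 h 38 min; less 30 min break → 5 h 8 min
Mon reg 7 h 14 min / OT 0 h 0 min; Tue reg 5 h 15 min / OT 0 h 0 min; Wed reg 4 h 5 min / OT 0 h 0 min; Thu reg 10 h 0 min / OT 0 h 42 min; Fri reg 5 h 8 min / OT 0 h 0 min.
Totals: regular 31 h 42 min, overtime 0 h 42 min.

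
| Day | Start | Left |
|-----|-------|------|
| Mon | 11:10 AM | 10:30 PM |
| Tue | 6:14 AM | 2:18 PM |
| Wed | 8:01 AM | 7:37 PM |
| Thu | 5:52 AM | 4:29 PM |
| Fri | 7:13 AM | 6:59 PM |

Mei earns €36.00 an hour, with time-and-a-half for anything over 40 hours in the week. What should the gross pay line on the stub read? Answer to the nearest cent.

Mon: 11:10 AM–10:30 PM = 11 h 20 min
Tue: 6:14 AM–2:18 PM = 8 h 4 min
Wed: 8:01 AM–7:37 PM = 11 h 36 min
Thu: 5:52 AM–4:29 PM = 10 h 37 min
Fri: 7:13 AM–6:59 PM = 11 h 46 min
Total worked: 53 h 23 min = 3203 min.
Regular 40 h 0 min = 2400 min at €36.00/h; overtime 13 h 23 min = 803 min at €54.00/h.
Pay = (2400 × €36.00 + 803 × €54.00) ÷ 60 = €2162.70.

€2162.70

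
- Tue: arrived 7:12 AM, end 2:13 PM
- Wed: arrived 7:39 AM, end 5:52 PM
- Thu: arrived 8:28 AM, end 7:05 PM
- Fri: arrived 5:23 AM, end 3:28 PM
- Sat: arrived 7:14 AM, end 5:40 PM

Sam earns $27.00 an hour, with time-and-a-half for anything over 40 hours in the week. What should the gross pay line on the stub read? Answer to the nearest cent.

Tue: 7:12 AM–2:13 PM = 7 h 1 min
Wed: 7:39 AM–5:52 PM = 10 h 13 min
Thu: 8:28 AM–7:05 PM = 10 h 37 min
Fri: 5:23 AM–3:28 PM = 10 h 5 min
Sat: 7:14 AM–5:40 PM = 10 h 26 min
Total worked: 48 h 22 min = 2902 min.
Regular 40 h 0 min = 2400 min at $27.00/h; overtime 8 h 22 min = 502 min at $40.50/h.
Pay = (2400 × $27.00 + 502 × $40.50) ÷ 60 = $1418.85.

$1418.85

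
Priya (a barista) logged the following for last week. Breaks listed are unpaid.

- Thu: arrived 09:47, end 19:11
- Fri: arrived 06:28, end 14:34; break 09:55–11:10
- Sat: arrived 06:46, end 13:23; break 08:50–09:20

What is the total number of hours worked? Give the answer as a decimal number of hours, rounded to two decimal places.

22.37 hours

Thu: 09:47–19:11 = 9 h 24 min
Fri: 06:28–14:34 = 8 h 6 min; less 75 min break → 6 h 51 min
Sat: 06:46–13:23 = 6 h 37 min; less 30 min break → 6 h 7 min
Total: 9 h 24 min + 6 h 51 min + 6 h 7 min = 22 h 22 min.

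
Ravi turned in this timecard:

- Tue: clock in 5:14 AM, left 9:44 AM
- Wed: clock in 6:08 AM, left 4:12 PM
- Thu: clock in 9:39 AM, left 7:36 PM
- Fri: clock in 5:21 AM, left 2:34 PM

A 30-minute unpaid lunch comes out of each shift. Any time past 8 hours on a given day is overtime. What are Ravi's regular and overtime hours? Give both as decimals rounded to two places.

Tue: 5:14 AM–9:44 AM = 4 h 30 min; less 30 min break → 4 h 0 min
Wed: 6:08 AM–4:12 PM = 10 h 4 min; less 30 min break → 9 h 34 min
Thu: 9:39 AM–7:36 PM = 9 h 57 min; less 30 min break → 9 h 27 min
Fri: 5:21 AM–2:34 PM = 9 h 13 min; less 30 min break → 8 h 43 min
Tue reg 4 h 0 min / OT 0 h 0 min; Wed reg 8 h 0 min / OT 1 h 34 min; Thu reg 8 h 0 min / OT 1 h 27 min; Fri reg 8 h 0 min / OT 0 h 43 min.
Totals: regular 28 h 0 min, overtime 3 h 44 min.

Regular 28.00 hours, overtime 3.73 hours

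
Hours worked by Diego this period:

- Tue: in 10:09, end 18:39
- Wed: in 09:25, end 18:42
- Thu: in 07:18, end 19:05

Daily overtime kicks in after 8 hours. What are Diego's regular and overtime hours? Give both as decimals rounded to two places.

Regular 24.00 hours, overtime 5.57 hours

Tue: 10:09–18:39 = 8 h 30 min
Wed: 09:25–18:42 = 9 h 17 min
Thu: 07:18–19:05 = 11 h 47 min
Tue reg 8 h 0 min / OT 0 h 30 min; Wed reg 8 h 0 min / OT 1 h 17 min; Thu reg 8 h 0 min / OT 3 h 47 min.
Totals: regular 24 h 0 min, overtime 5 h 34 min.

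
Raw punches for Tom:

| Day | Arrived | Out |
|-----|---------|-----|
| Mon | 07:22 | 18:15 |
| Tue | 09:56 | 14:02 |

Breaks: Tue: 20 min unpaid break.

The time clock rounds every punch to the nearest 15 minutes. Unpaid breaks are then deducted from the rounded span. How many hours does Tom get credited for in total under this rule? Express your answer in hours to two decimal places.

14.67 hours

Mon: in 07:22→07:15, out 18:15→18:15; 11 h 0 min
Tue: in 09:56→10:00, out 14:02→14:00; 4 h 0 min − 20 min = 3 h 40 min
Total credited: 14 h 40 min.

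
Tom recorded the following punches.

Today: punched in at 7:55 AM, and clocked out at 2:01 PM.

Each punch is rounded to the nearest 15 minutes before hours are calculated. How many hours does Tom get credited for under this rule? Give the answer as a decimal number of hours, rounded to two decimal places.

6.00 hours

Today: in 7:55 AM→8:00 AM, out 2:01 PM→2:00 PM; 6 h 0 min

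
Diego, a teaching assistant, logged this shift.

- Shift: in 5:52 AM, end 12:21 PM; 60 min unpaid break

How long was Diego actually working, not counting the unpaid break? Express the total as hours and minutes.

Shift: 5:52 AM–12:21 PM = 6 h 29 min; less 60 min break → 5 h 29 min

5 h 29 min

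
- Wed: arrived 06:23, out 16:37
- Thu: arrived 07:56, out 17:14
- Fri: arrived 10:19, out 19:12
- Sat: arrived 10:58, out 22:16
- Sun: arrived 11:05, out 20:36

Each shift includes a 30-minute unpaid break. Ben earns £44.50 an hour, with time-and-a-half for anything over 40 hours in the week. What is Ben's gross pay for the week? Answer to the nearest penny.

£2229.45

Wed: 06:23–16:37 = 10 h 14 min; less 30 min break → 9 h 44 min
Thu: 07:56–17:14 = 9 h 18 min; less 30 min break → 8 h 48 min
Fri: 10:19–19:12 = 8 h 53 min; less 30 min break → 8 h 23 min
Sat: 10:58–22:16 = 11 h 18 min; less 30 min break → 10 h 48 min
Sun: 11:05–20:36 = 9 h 31 min; less 30 min break → 9 h 1 min
Total worked: 46 h 44 min = 2804 min.
Regular 40 h 0 min = 2400 min at £44.50/h; overtime 6 h 44 min = 404 min at £66.75/h.
Pay = (2400 × £44.50 + 404 × £66.75) ÷ 60 = £2229.45.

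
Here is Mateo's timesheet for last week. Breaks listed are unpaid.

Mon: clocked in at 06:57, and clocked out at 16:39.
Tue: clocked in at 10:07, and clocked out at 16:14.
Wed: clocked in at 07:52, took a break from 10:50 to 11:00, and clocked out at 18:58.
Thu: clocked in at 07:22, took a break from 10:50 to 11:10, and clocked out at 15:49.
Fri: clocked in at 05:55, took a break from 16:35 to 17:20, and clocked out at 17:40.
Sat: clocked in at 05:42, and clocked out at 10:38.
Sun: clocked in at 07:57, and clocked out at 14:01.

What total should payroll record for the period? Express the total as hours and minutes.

Mon: 06:57–16:39 = 9 h 42 min
Tue: 10:07–16:14 = 6 h 7 min
Wed: 07:52–18:58 = 11 h 6 min; less 10 min break → 10 h 56 min
Thu: 07:22–15:49 = 8 h 27 min; less 20 min break → 8 h 7 min
Fri: 05:55–17:40 = 11 h 45 min; less 45 min break → 11 h 0 min
Sat: 05:42–10:38 = 4 h 56 min
Sun: 07:57–14:01 = 6 h 4 min
Total: 9 h 42 min + 6 h 7 min + 10 h 56 min + 8 h 7 min + 11 h 0 min + 4 h 56 min + 6 h 4 min = 56 h 52 min.

56 h 52 min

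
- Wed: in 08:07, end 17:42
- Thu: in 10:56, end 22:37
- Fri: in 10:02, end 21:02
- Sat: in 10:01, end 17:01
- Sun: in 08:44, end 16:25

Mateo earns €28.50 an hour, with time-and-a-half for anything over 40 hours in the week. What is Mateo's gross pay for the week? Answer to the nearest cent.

Wed: 08:07–17:42 = 9 h 35 min
Thu: 10:56–22:37 = 11 h 41 min
Fri: 10:02–21:02 = 11 h 0 min
Sat: 10:01–17:01 = 7 h 0 min
Sun: 08:44–16:25 = 7 h 41 min
Total worked: 46 h 57 min = 2817 min.
Regular 40 h 0 min = 2400 min at €28.50/h; overtime 6 h 57 min = 417 min at €42.75/h.
Pay = (2400 × €28.50 + 417 × €42.75) ÷ 60 = €1437.11.

€1437.11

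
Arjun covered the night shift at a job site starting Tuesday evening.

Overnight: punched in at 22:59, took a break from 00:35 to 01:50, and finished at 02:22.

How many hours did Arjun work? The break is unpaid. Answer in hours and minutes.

2 h 8 min

Overnight: 22:59 → midnight = 1 h 1 min; midnight → 02:22 = 2 h 22 min; span 3 h 23 min; less 75 min break → 2 h 8 min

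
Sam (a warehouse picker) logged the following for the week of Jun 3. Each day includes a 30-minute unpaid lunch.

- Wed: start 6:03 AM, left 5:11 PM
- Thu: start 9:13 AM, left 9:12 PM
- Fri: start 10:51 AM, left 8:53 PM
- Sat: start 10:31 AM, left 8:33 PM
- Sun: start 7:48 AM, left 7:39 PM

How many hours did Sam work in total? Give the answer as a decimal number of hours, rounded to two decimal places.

Wed: 6:03 AM–5:11 PM = 11 h 8 min; less 30 min break → 10 h 38 min
Thu: 9:13 AM–9:12 PM = 11 h 59 min; less 30 min break → 11 h 29 min
Fri: 10:51 AM–8:53 PM = 10 h 2 min; less 30 min break → 9 h 32 min
Sat: 10:31 AM–8:33 PM = 10 h 2 min; less 30 min break → 9 h 32 min
Sun: 7:48 AM–7:39 PM = 11 h 51 min; less 30 min break → 11 h 21 min
Total: 10 h 38 min + 11 h 29 min + 9 h 32 min + 9 h 32 min + 11 h 21 min = 52 h 32 min.

52.53 hours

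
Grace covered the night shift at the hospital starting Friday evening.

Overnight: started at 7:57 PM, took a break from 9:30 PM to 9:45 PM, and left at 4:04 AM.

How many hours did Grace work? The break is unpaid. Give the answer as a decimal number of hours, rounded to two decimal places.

Overnight: 7:57 PM → midnight = 4 h 3 min; midnight → 4:04 AM = 4 h 4 min; span 8 h 7 min; less 15 min break → 7 h 52 min

7.87 hours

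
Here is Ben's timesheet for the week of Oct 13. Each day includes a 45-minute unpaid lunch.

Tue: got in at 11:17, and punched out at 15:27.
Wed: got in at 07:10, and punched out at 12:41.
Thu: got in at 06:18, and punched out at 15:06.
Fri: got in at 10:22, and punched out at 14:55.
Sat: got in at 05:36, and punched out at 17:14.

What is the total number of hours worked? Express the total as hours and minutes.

Tue: 11:17–15:27 = 4 h 10 min; less 45 min break → 3 h 25 min
Wed: 07:10–12:41 = 5 h 31 min; less 45 min break → 4 h 46 min
Thu: 06:18–15:06 = 8 h 48 min; less 45 min break → 8 h 3 min
Fri: 10:22–14:55 = 4 h 33 min; less 45 min break → 3 h 48 min
Sat: 05:36–17:14 = 11 h 38 min; less 45 min break → 10 h 53 min
Total: 3 h 25 min + 4 h 46 min + 8 h 3 min + 3 h 48 min + 10 h 53 min = 30 h 55 min.

30 h 55 min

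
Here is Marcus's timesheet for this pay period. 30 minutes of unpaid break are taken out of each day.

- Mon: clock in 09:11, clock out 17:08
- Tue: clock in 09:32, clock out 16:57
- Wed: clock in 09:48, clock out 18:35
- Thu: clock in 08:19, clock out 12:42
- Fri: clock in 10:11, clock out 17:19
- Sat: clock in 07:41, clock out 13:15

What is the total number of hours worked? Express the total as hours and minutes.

Mon: 09:11–17:08 = 7 h 57 min; less 30 min break → 7 h 27 min
Tue: 09:32–16:57 = 7 h 25 min; less 30 min break → 6 h 55 min
Wed: 09:48–18:35 = 8 h 47 min; less 30 min break → 8 h 17 min
Thu: 08:19–12:42 = 4 h 23 min; less 30 min break → 3 h 53 min
Fri: 10:11–17:19 = 7 h 8 min; less 30 min break → 6 h 38 min
Sat: 07:41–13:15 = 5 h 34 min; less 30 min break → 5 h 4 min
Total: 7 h 27 min + 6 h 55 min + 8 h 17 min + 3 h 53 min + 6 h 38 min + 5 h 4 min = 38 h 14 min.

38 h 14 min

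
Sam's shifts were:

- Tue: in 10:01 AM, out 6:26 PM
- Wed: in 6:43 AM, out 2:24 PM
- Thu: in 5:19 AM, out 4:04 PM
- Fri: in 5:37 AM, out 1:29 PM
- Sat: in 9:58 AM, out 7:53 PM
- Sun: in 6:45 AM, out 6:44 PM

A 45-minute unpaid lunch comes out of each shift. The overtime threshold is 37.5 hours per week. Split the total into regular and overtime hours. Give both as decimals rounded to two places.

Tue: 10:01 AM–6:26 PM = 8 h 25 min; less 45 min break → 7 h 40 min
Wed: 6:43 AM–2:24 PM = 7 h 41 min; less 45 min break → 6 h 56 min
Thu: 5:19 AM–4:04 PM = 10 h 45 min; less 45 min break → 10 h 0 min
Fri: 5:37 AM–1:29 PM = 7 h 52 min; less 45 min break → 7 h 7 min
Sat: 9:58 AM–7:53 PM = 9 h 55 min; less 45 min break → 9 h 10 min
Sun: 6:45 AM–6:44 PM = 11 h 59 min; less 45 min break → 11 h 14 min
Total worked: 52 h 7 min = 52.12 h.
Threshold 37.5 h → overtime 14 h 37 min, regular 37 h 30 min.

Regular 37.50 hours, overtime 14.62 hours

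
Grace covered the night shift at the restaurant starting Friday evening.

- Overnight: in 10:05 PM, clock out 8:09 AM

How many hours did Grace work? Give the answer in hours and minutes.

10 h 4 min

Overnight: 10:05 PM → midnight = 1 h 55 min; midnight → 8:09 AM = 8 h 9 min; span 10 h 4 min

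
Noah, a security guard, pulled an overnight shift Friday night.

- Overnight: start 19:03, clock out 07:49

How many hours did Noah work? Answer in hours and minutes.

12 h 46 min

Overnight: 19:03 → midnight = 4 h 57 min; midnight → 07:49 = 7 h 49 min; span 12 h 46 min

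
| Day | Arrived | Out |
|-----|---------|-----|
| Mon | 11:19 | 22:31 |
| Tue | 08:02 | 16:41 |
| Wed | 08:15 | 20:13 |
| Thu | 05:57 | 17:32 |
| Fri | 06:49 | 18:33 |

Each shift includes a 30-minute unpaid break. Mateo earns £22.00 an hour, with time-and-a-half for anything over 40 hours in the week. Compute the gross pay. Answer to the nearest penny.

£1296.90

Mon: 11:19–22:31 = 11 h 12 min; less 30 min break → 10 h 42 min
Tue: 08:02–16:41 = 8 h 39 min; less 30 min break → 8 h 9 min
Wed: 08:15–20:13 = 11 h 58 min; less 30 min break → 11 h 28 min
Thu: 05:57–17:32 = 11 h 35 min; less 30 min break → 11 h 5 min
Fri: 06:49–18:33 = 11 h 44 min; less 30 min break → 11 h 14 min
Total worked: 52 h 38 min = 3158 min.
Regular 40 h 0 min = 2400 min at £22.00/h; overtime 12 h 38 min = 758 min at £33.00/h.
Pay = (2400 × £22.00 + 758 × £33.00) ÷ 60 = £1296.90.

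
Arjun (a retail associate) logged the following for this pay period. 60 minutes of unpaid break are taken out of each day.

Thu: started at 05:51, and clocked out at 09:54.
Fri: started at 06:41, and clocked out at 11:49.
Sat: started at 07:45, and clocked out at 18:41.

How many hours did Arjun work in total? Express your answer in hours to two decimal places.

17.12 hours

Thu: 05:51–09:54 = 4 h 3 min; less 60 min break → 3 h 3 min
Fri: 06:41–11:49 = 5 h 8 min; less 60 min break → 4 h 8 min
Sat: 07:45–18:41 = 10 h 56 min; less 60 min break → 9 h 56 min
Total: 3 h 3 min + 4 h 8 min + 9 h 56 min = 17 h 7 min.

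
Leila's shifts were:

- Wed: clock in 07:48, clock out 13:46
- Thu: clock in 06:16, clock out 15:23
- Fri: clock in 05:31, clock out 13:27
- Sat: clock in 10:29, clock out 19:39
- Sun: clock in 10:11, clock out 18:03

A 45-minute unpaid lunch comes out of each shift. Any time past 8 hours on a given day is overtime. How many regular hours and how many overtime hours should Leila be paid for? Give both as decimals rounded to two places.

Wed: 07:48–13:46 = 5 h 58 min; less 45 min break → 5 h 13 min
Thu: 06:16–15:23 = 9 h 7 min; less 45 min break → 8 h 22 min
Fri: 05:31–13:27 = 7 h 56 min; less 45 min break → 7 h 11 min
Sat: 10:29–19:39 = 9 h 10 min; less 45 min break → 8 h 25 min
Sun: 10:11–18:03 = 7 h 52 min; less 45 min break → 7 h 7 min
Wed reg 5 h 13 min / OT 0 h 0 min; Thu reg 8 h 0 min / OT 0 h 22 min; Fri reg 7 h 11 min / OT 0 h 0 min; Sat reg 8 h 0 min / OT 0 h 25 min; Sun reg 7 h 7 min / OT 0 h 0 min.
Totals: regular 35 h 31 min, overtime 0 h 47 min.

Regular 35.52 hours, overtime 0.78 hours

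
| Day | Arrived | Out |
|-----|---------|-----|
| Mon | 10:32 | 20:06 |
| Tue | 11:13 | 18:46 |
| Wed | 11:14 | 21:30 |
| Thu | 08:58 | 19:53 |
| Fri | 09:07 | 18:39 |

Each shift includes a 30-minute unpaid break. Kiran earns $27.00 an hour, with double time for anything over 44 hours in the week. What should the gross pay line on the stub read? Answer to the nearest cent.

$1260.00

Mon: 10:32–20:06 = 9 h 34 min; less 30 min break → 9 h 4 min
Tue: 11:13–18:46 = 7 h 33 min; less 30 min break → 7 h 3 min
Wed: 11:14–21:30 = 10 h 16 min; less 30 min break → 9 h 46 min
Thu: 08:58–19:53 = 10 h 55 min; less 30 min break → 10 h 25 min
Fri: 09:07–18:39 = 9 h 32 min; less 30 min break → 9 h 2 min
Total worked: 45 h 20 min = 2720 min.
Regular 44 h 0 min = 2640 min at $27.00/h; overtime 1 h 20 min = 80 min at $54.00/h.
Pay = (2640 × $27.00 + 80 × $54.00) ÷ 60 = $1260.00.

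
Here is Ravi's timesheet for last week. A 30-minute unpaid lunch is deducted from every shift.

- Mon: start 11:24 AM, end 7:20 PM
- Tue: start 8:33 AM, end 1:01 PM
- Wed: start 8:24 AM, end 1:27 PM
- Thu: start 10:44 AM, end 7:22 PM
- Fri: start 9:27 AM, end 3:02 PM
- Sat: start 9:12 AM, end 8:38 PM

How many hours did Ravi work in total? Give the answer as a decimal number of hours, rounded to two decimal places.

40.10 hours

Mon: 11:24 AM–7:20 PM = 7 h 56 min; less 30 min break → 7 h 26 min
Tue: 8:33 AM–1:01 PM = 4 h 28 min; less 30 min break → 3 h 58 min
Wed: 8:24 AM–1:27 PM = 5 h 3 min; less 30 min break → 4 h 33 min
Thu: 10:44 AM–7:22 PM = 8 h 38 min; less 30 min break → 8 h 8 min
Fri: 9:27 AM–3:02 PM = 5 h 35 min; less 30 min break → 5 h 5 min
Sat: 9:12 AM–8:38 PM = 11 h 26 min; less 30 min break → 10 h 56 min
Total: 7 h 26 min + 3 h 58 min + 4 h 33 min + 8 h 8 min + 5 h 5 min + 10 h 56 min = 40 h 6 min.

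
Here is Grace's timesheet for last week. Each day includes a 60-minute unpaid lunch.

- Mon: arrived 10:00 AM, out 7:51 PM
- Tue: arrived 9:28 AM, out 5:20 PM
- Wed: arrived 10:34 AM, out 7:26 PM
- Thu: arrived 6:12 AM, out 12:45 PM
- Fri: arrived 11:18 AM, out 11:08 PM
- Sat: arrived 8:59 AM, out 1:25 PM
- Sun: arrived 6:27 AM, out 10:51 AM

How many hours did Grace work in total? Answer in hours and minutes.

46 h 48 min

Mon: 10:00 AM–7:51 PM = 9 h 51 min; less 60 min break → 8 h 51 min
Tue: 9:28 AM–5:20 PM = 7 h 52 min; less 60 min break → 6 h 52 min
Wed: 10:34 AM–7:26 PM = 8 h 52 min; less 60 min break → 7 h 52 min
Thu: 6:12 AM–12:45 PM = 6 h 33 min; less 60 min break → 5 h 33 min
Fri: 11:18 AM–11:08 PM = 11 h 50 min; less 60 min break → 10 h 50 min
Sat: 8:59 AM–1:25 PM = 4 h 26 min; less 60 min break → 3 h 26 min
Sun: 6:27 AM–10:51 AM = 4 h 24 min; less 60 min break → 3 h 24 min
Total: 8 h 51 min + 6 h 52 min + 7 h 52 min + 5 h 33 min + 10 h 50 min + 3 h 26 min + 3 h 24 min = 46 h 48 min.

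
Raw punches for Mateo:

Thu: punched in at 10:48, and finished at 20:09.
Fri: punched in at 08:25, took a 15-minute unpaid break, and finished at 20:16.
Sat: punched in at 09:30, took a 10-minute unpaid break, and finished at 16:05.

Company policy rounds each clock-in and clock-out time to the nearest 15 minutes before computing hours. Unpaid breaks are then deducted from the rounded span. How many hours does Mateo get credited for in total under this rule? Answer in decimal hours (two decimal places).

Thu: in 10:48→10:45, out 20:09→20:15; 9 h 30 min
Fri: in 08:25→08:30, out 20:16→20:15; 11 h 45 min − 15 min = 11 h 30 min
Sat: in 09:30→09:30, out 16:05→16:00; 6 h 30 min − 10 min = 6 h 20 min
Total credited: 27 h 20 min.

27.33 hours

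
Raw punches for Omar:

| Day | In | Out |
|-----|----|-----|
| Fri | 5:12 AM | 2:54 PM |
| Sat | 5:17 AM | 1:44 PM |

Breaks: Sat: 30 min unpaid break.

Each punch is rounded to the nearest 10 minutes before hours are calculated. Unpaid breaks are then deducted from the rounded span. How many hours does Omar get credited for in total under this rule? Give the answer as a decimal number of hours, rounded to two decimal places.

17.50 hours

Fri: in 5:12 AM→5:10 AM, out 2:54 PM→2:50 PM; 9 h 40 min
Sat: in 5:17 AM→5:20 AM, out 1:44 PM→1:40 PM; 8 h 20 min − 30 min = 7 h 50 min
Total credited: 17 h 30 min.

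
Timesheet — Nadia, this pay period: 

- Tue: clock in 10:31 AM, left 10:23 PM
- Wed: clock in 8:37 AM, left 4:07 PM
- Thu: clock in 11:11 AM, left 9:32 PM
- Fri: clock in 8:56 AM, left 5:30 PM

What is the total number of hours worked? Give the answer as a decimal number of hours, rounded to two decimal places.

38.28 hours

Tue: 10:31 AM–10:23 PM = 11 h 52 min
Wed: 8:37 AM–4:07 PM = 7 h 30 min
Thu: 11:11 AM–9:32 PM = 10 h 21 min
Fri: 8:56 AM–5:30 PM = 8 h 34 min
Total: 11 h 52 min + 7 h 30 min + 10 h 21 min + 8 h 34 min = 38 h 17 min.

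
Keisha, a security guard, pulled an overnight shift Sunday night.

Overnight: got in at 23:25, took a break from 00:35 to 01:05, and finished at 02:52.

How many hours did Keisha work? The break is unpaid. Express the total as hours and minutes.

Overnight: 23:25 → midnight = 0 h 35 min; midnight → 02:52 = 2 h 52 min; span 3 h 27 min; less 30 min break → 2 h 57 min

2 h 57 min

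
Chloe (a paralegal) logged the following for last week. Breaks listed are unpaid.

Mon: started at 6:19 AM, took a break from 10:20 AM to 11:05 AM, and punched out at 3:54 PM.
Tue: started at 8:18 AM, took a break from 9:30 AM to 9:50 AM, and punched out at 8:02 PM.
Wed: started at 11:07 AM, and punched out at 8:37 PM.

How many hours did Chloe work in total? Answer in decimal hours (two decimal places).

Mon: 6:19 AM–3:54 PM = 9 h 35 min; less 45 min break → 8 h 50 min
Tue: 8:18 AM–8:02 PM = 11 h 44 min; less 20 min break → 11 h 24 min
Wed: 11:07 AM–8:37 PM = 9 h 30 min
Total: 8 h 50 min + 11 h 24 min + 9 h 30 min = 29 h 44 min.

29.73 hours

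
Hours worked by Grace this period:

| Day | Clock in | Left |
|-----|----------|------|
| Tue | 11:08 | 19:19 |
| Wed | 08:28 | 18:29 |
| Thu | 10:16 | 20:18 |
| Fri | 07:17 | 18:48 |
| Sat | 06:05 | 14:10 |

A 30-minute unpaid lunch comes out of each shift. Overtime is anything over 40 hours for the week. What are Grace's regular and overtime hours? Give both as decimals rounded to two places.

Regular 40.00 hours, overtime 5.33 hours

Tue: 11:08–19:19 = 8 h 11 min; less 30 min break → 7 h 41 min
Wed: 08:28–18:29 = 10 h 1 min; less 30 min break → 9 h 31 min
Thu: 10:16–20:18 = 10 h 2 min; less 30 min break → 9 h 32 min
Fri: 07:17–18:48 = 11 h 31 min; less 30 min break → 11 h 1 min
Sat: 06:05–14:10 = 8 h 5 min; less 30 min break → 7 h 35 min
Total worked: 45 h 20 min = 45.33 h.
Threshold 40 h → overtime 5 h 20 min, regular 40 h 0 min.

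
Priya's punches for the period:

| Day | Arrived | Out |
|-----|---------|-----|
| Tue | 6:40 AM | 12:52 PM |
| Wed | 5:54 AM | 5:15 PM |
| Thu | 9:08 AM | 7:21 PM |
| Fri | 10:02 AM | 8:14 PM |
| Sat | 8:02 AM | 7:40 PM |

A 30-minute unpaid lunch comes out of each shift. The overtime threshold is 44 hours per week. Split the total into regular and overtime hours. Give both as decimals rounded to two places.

Regular 44.00 hours, overtime 3.10 hours

Tue: 6:40 AM–12:52 PM = 6 h 12 min; less 30 min break → 5 h 42 min
Wed: 5:54 AM–5:15 PM = 11 h 21 min; less 30 min break → 10 h 51 min
Thu: 9:08 AM–7:21 PM = 10 h 13 min; less 30 min break → 9 h 43 min
Fri: 10:02 AM–8:14 PM = 10 h 12 min; less 30 min break → 9 h 42 min
Sat: 8:02 AM–7:40 PM = 11 h 38 min; less 30 min break → 11 h 8 min
Total worked: 47 h 6 min = 47.10 h.
Threshold 44 h → overtime 3 h 6 min, regular 44 h 0 min.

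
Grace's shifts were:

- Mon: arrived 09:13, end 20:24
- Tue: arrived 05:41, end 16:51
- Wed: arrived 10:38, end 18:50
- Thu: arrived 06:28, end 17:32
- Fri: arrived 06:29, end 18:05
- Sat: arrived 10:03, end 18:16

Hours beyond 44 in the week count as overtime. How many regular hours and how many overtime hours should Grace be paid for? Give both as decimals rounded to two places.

Regular 44.00 hours, overtime 17.43 hours

Mon: 09:13–20:24 = 11 h 11 min
Tue: 05:41–16:51 = 11 h 10 min
Wed: 10:38–18:50 = 8 h 12 min
Thu: 06:28–17:32 = 11 h 4 min
Fri: 06:29–18:05 = 11 h 36 min
Sat: 10:03–18:16 = 8 h 13 min
Total worked: 61 h 26 min = 61.43 h.
Threshold 44 h → overtime 17 h 26 min, regular 44 h 0 min.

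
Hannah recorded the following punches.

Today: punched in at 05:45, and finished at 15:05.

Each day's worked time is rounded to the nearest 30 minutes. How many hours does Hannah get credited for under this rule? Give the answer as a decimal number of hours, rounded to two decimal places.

9.50 hours

Today: 05:45–15:05 = 9 h 20 min → rounds to 9 h 30 min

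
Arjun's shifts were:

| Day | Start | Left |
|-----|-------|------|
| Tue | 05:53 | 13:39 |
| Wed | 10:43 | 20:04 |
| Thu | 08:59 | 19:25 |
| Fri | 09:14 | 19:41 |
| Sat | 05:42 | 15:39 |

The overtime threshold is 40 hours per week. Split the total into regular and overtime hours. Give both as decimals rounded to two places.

Regular 40.00 hours, overtime 7.95 hours

Tue: 05:53–13:39 = 7 h 46 min
Wed: 10:43–20:04 = 9 h 21 min
Thu: 08:59–19:25 = 10 h 26 min
Fri: 09:14–19:41 = 10 h 27 min
Sat: 05:42–15:39 = 9 h 57 min
Total worked: 47 h 57 min = 47.95 h.
Threshold 40 h → overtime 7 h 57 min, regular 40 h 0 min.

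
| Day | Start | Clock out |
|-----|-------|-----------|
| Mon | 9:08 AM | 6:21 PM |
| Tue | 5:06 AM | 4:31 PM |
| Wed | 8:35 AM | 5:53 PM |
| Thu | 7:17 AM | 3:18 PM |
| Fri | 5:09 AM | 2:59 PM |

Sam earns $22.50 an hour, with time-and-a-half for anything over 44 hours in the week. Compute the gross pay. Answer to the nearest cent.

Mon: 9:08 AM–6:21 PM = 9 h 13 min
Tue: 5:06 AM–4:31 PM = 11 h 25 min
Wed: 8:35 AM–5:53 PM = 9 h 18 min
Thu: 7:17 AM–3:18 PM = 8 h 1 min
Fri: 5:09 AM–2:59 PM = 9 h 50 min
Total worked: 47 h 47 min = 2867 min.
Regular 44 h 0 min = 2640 min at $22.50/h; overtime 3 h 47 min = 227 min at $33.75/h.
Pay = (2640 × $22.50 + 227 × $33.75) ÷ 60 = $1117.69.

$1117.69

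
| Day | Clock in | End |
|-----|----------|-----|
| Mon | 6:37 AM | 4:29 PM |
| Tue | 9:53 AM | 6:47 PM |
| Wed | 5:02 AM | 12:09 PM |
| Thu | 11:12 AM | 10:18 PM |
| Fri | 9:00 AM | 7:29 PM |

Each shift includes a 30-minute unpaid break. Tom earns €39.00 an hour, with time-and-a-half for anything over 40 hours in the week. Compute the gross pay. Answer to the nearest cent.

Mon: 6:37 AM–4:29 PM = 9 h 52 min; less 30 min break → 9 h 22 min
Tue: 9:53 AM–6:47 PM = 8 h 54 min; less 30 min break → 8 h 24 min
Wed: 5:02 AM–12:09 PM = 7 h 7 min; less 30 min break → 6 h 37 min
Thu: 11:12 AM–10:18 PM = 11 h 6 min; less 30 min break → 10 h 36 min
Fri: 9:00 AM–7:29 PM = 10 h 29 min; less 30 min break → 9 h 59 min
Total worked: 44 h 58 min = 2698 min.
Regular 40 h 0 min = 2400 min at €39.00/h; overtime 4 h 58 min = 298 min at €58.50/h.
Pay = (2400 × €39.00 + 298 × €58.50) ÷ 60 = €1850.55.

€1850.55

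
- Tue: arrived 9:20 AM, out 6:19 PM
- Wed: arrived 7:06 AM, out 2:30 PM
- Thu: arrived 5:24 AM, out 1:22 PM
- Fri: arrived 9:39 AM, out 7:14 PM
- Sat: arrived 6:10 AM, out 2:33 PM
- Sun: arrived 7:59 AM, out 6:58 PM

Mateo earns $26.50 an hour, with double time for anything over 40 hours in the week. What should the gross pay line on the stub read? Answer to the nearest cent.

$1764.90

Tue: 9:20 AM–6:19 PM = 8 h 59 min
Wed: 7:06 AM–2:30 PM = 7 h 24 min
Thu: 5:24 AM–1:22 PM = 7 h 58 min
Fri: 9:39 AM–7:14 PM = 9 h 35 min
Sat: 6:10 AM–2:33 PM = 8 h 23 min
Sun: 7:59 AM–6:58 PM = 10 h 59 min
Total worked: 53 h 18 min = 3198 min.
Regular 40 h 0 min = 2400 min at $26.50/h; overtime 13 h 18 min = 798 min at $53.00/h.
Pay = (2400 × $26.50 + 798 × $53.00) ÷ 60 = $1764.90.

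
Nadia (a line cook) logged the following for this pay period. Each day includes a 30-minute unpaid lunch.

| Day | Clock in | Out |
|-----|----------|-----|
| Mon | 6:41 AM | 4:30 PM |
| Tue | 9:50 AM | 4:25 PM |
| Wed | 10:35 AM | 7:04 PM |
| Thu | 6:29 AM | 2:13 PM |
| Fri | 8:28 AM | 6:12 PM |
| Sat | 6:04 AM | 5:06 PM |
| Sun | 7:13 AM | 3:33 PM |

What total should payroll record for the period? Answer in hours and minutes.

58 h 13 min

Mon: 6:41 AM–4:30 PM = 9 h 49 min; less 30 min break → 9 h 19 min
Tue: 9:50 AM–4:25 PM = 6 h 35 min; less 30 min break → 6 h 5 min
Wed: 10:35 AM–7:04 PM = 8 h 29 min; less 30 min break → 7 h 59 min
Thu: 6:29 AM–2:13 PM = 7 h 44 min; less 30 min break → 7 h 14 min
Fri: 8:28 AM–6:12 PM = 9 h 44 min; less 30 min break → 9 h 14 min
Sat: 6:04 AM–5:06 PM = 11 h 2 min; less 30 min break → 10 h 32 min
Sun: 7:13 AM–3:33 PM = 8 h 20 min; less 30 min break → 7 h 50 min
Total: 9 h 19 min + 6 h 5 min + 7 h 59 min + 7 h 14 min + 9 h 14 min + 10 h 32 min + 7 h 50 min = 58 h 13 min.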